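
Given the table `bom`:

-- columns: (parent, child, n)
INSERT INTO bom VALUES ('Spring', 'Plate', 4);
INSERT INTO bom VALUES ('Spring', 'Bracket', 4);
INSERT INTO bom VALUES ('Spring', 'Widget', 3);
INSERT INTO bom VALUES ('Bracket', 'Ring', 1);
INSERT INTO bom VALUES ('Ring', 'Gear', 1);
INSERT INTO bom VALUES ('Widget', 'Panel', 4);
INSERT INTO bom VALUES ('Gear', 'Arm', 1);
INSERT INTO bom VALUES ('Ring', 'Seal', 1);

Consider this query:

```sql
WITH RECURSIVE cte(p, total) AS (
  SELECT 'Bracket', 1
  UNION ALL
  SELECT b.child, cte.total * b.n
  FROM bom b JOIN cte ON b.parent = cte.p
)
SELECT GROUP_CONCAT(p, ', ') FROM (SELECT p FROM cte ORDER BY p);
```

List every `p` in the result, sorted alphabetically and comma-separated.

Arm, Bracket, Gear, Ring, Seal

Base: (Bracket, total=1).
Iteration 1: components of {Bracket} -> Ring = 1*1 = 1.
Iteration 2: components of {Ring} -> Gear = 1*1 = 1, Seal = 1*1 = 1.
Iteration 3: components of {Gear,Seal} -> Arm = 1*1 = 1.
Iteration 4: no further components; recursion stops.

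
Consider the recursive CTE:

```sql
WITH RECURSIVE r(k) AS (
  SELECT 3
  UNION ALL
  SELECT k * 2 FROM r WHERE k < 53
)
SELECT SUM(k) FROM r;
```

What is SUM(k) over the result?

Base: k=3.
Iteration 1: 3 < 53 holds -> k = 3 * 2 = 6.
Iteration 2: 6 < 53 holds -> k = 6 * 2 = 12.
Iteration 3: 12 < 53 holds -> k = 12 * 2 = 24.
Iteration 4: 24 < 53 holds -> k = 24 * 2 = 48.
Iteration 5: 48 < 53 holds -> k = 48 * 2 = 96.
Iteration 6: 96 < 53 fails; recursion stops.
SUM(k) = 3 + 6 + 12 + 24 + 48 + 96 = 189.

189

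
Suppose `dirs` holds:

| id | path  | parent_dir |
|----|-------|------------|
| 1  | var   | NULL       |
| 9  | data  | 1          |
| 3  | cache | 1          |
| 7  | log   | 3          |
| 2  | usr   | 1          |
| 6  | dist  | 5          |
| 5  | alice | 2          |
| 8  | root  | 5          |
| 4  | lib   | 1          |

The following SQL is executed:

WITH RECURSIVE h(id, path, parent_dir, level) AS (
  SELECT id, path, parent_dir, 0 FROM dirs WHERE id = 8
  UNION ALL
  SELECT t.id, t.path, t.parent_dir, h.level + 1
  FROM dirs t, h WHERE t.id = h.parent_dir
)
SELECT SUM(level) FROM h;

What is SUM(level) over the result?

Base: id=8 (root), parent_dir=5, level 0.
Iteration 1: join on id=5 -> alice (id 5, parent_dir=2, level 1).
Iteration 2: join on id=2 -> usr (id 2, parent_dir=1, level 2).
Iteration 3: join on id=1 -> var (id 1, parent_dir=NULL, level 3).
Iteration 4: parent_dir is NULL; no match; recursion stops.
SUM(level) = 0 + 1 + 2 + 3 = 6.

6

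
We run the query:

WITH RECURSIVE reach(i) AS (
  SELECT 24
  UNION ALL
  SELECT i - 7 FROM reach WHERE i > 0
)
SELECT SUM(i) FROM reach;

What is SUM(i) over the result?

Base: i=24.
Iteration 1: 24 > 0 holds -> i = 24 - 7 = 17.
Iteration 2: 17 > 0 holds -> i = 17 - 7 = 10.
Iteration 3: 10 > 0 holds -> i = 10 - 7 = 3.
Iteration 4: 3 > 0 holds -> i = 3 - 7 = -4.
Iteration 5: -4 > 0 fails; recursion stops.
SUM(i) = 24 + 17 + 10 + 3 + -4 = 50.

50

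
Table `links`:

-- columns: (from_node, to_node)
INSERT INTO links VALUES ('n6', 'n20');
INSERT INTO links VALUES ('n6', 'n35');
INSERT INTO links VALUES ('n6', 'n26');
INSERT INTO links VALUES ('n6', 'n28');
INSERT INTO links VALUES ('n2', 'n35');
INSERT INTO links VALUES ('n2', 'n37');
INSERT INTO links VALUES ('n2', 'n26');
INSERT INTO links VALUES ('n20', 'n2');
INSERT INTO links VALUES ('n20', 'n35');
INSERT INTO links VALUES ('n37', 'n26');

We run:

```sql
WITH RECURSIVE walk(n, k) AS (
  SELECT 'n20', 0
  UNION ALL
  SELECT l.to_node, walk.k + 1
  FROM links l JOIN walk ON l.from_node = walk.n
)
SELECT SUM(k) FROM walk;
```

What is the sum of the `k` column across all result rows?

Base: (n20, k=0).
Iteration 1: edges from {n20} -> (n2, k=1), (n35, k=1).
Iteration 2: edges from {n2,n35} -> (n26, k=2), (n35, k=2), (n37, k=2).
Iteration 3: edges from {n26,n35,n37} -> (n26, k=3).
Iteration 4: no outgoing edges from {n26}; recursion stops.
SUM(k) = 0 + 1 + 1 + 2 + 2 + 2 + 3 = 11.

11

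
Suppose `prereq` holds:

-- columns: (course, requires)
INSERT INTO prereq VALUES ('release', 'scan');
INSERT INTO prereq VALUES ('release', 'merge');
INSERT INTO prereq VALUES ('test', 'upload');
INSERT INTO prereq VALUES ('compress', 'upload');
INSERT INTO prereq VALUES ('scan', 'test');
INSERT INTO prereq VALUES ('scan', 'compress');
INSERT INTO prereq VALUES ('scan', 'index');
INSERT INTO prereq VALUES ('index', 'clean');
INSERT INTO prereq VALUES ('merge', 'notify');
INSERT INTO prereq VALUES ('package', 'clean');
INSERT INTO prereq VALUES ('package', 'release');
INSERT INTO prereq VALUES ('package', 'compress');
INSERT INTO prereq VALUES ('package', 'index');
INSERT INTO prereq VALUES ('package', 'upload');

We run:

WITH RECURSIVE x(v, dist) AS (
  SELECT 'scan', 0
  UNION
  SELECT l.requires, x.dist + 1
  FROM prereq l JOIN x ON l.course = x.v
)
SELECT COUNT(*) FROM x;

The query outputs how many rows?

6

Base: (scan, dist=0).
Iteration 1: edges from {scan} -> (compress, dist=1), (index, dist=1), (test, dist=1).
Iteration 2: edges from {compress,index,test} -> (clean, dist=2), (upload, dist=2). [UNION drops 1 duplicate row(s)]
Iteration 3: no outgoing edges from {clean,upload}; recursion stops.
Total rows emitted: 6.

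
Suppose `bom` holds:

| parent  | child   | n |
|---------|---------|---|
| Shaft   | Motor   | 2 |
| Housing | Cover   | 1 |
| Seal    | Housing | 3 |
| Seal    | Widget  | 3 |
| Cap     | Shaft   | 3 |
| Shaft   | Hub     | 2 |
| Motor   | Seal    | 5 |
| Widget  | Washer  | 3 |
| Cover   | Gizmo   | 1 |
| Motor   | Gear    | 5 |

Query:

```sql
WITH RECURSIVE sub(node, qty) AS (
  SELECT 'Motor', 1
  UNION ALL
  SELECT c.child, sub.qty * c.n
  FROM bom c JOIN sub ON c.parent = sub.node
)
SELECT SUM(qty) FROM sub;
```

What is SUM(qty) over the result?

Base: (Motor, qty=1).
Iteration 1: components of {Motor} -> Gear = 1*5 = 5, Seal = 1*5 = 5.
Iteration 2: components of {Gear,Seal} -> Housing = 5*3 = 15, Widget = 5*3 = 15.
Iteration 3: components of {Housing,Widget} -> Cover = 15*1 = 15, Washer = 15*3 = 45.
Iteration 4: components of {Cover,Washer} -> Gizmo = 15*1 = 15.
Iteration 5: no further components; recursion stops.
SUM(qty) = 1 + 5 + 5 + 15 + 15 + 15 + 45 + 15 = 116.

116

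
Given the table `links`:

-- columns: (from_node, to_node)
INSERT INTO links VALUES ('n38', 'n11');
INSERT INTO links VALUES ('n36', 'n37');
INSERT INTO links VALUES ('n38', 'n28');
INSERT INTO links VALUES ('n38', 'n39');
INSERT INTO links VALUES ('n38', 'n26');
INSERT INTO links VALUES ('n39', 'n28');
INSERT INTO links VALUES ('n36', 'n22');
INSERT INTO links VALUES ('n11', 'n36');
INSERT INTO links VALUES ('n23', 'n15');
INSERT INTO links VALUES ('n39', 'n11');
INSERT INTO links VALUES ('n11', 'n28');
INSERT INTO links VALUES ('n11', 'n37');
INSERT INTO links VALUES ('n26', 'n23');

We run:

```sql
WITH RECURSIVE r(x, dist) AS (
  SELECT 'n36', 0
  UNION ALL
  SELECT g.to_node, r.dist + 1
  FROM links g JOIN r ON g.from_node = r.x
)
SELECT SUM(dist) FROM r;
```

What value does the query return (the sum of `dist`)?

2

Base: (n36, dist=0).
Iteration 1: edges from {n36} -> (n22, dist=1), (n37, dist=1).
Iteration 2: no outgoing edges from {n22,n37}; recursion stops.
SUM(dist) = 0 + 1 + 1 = 2.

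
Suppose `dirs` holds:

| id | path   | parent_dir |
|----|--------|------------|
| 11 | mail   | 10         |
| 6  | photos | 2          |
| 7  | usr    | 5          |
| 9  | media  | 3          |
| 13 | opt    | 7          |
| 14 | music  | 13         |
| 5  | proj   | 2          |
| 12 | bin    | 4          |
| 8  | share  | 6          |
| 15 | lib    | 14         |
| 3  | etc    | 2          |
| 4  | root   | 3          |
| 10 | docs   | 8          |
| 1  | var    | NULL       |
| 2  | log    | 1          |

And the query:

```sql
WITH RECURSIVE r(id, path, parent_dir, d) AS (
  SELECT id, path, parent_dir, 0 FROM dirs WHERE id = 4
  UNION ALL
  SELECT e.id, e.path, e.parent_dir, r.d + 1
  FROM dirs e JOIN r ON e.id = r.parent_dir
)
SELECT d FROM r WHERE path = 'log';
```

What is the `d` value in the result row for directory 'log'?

2

Base: id=4 (root), parent_dir=3, d 0.
Iteration 1: join on id=3 -> etc (id 3, parent_dir=2, d 1).
Iteration 2: join on id=2 -> log (id 2, parent_dir=1, d 2).
Iteration 3: join on id=1 -> var (id 1, parent_dir=NULL, d 3).
Iteration 4: parent_dir is NULL; no match; recursion stops.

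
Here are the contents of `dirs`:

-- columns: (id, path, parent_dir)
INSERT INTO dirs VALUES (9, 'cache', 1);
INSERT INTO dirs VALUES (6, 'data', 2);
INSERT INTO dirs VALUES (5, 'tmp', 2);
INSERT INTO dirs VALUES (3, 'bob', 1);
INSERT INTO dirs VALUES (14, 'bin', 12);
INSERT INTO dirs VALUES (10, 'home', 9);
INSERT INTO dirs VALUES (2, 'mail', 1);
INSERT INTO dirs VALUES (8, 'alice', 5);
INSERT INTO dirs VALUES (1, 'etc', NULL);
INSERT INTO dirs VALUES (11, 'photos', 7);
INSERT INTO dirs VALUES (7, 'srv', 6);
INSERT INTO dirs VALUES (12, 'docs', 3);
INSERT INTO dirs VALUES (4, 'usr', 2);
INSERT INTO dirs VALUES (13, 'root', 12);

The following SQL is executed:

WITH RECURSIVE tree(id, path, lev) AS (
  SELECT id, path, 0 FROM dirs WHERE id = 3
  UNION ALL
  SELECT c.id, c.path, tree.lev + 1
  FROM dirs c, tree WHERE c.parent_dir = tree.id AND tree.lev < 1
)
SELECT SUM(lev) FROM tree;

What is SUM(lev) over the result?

1

Base: id=3 (bob) at lev 0.
Iteration 1: rows with parent_dir in {3} -> docs (id 12, lev 1).
Iteration 2: lev < 1 fails for all current rows; recursion stops.
SUM(lev) = 0 + 1 = 1.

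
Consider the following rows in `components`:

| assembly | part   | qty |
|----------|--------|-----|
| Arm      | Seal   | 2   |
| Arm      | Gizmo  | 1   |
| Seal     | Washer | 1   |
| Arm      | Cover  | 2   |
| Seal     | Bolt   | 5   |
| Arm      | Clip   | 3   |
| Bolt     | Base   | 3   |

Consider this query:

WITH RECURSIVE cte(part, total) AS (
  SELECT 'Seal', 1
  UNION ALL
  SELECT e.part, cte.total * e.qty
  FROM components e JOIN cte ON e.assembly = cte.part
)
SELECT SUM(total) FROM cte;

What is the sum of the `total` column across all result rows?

Base: (Seal, total=1).
Iteration 1: components of {Seal} -> Bolt = 1*5 = 5, Washer = 1*1 = 1.
Iteration 2: components of {Bolt,Washer} -> Base = 5*3 = 15.
Iteration 3: no further components; recursion stops.
SUM(total) = 1 + 1 + 5 + 15 = 22.

22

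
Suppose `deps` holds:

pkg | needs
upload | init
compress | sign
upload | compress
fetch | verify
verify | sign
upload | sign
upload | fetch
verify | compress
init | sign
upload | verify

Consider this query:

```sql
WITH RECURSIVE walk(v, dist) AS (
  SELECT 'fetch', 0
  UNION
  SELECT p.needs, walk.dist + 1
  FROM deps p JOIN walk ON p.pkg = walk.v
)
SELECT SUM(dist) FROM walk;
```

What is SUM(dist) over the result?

8

Base: (fetch, dist=0).
Iteration 1: edges from {fetch} -> (verify, dist=1).
Iteration 2: edges from {verify} -> (compress, dist=2), (sign, dist=2).
Iteration 3: edges from {compress,sign} -> (sign, dist=3).
Iteration 4: no outgoing edges from {sign}; recursion stops.
SUM(dist) = 0 + 1 + 2 + 2 + 3 = 8.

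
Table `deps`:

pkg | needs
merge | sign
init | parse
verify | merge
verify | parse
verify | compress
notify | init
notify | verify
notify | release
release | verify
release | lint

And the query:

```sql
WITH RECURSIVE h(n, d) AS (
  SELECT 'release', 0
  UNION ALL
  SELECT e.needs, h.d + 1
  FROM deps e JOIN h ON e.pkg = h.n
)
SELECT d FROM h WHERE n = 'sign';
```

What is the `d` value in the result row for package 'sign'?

Base: (release, d=0).
Iteration 1: edges from {release} -> (lint, d=1), (verify, d=1).
Iteration 2: edges from {lint,verify} -> (compress, d=2), (merge, d=2), (parse, d=2).
Iteration 3: edges from {compress,merge,parse} -> (sign, d=3).
Iteration 4: no outgoing edges from {sign}; recursion stops.

3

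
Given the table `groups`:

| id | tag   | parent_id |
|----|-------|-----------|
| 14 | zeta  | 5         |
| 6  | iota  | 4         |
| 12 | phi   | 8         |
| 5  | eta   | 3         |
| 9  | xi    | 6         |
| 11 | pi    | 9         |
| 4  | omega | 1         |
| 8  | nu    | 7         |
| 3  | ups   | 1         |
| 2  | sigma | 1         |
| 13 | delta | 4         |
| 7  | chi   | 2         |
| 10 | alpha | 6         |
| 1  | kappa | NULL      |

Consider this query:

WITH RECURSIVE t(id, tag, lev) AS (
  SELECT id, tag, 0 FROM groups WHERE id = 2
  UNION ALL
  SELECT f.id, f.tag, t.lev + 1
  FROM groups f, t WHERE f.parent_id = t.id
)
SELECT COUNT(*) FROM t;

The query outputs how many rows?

Base: id=2 (sigma) at lev 0.
Iteration 1: rows with parent_id in {2} -> chi (id 7, lev 1).
Iteration 2: rows with parent_id in {7} -> nu (id 8, lev 2).
Iteration 3: rows with parent_id in {8} -> phi (id 12, lev 3).
Iteration 4: no rows with parent_id in {12}; recursion stops.
Total rows emitted: 4.

4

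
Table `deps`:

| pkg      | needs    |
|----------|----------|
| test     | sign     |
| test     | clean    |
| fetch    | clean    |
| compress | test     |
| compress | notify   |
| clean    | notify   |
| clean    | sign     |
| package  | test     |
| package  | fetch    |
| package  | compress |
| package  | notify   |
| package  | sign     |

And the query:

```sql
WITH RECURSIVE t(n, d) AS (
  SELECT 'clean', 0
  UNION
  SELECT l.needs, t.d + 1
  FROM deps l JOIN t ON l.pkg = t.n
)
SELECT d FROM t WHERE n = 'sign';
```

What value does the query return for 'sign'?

1

Base: (clean, d=0).
Iteration 1: edges from {clean} -> (notify, d=1), (sign, d=1).
Iteration 2: no outgoing edges from {notify,sign}; recursion stops.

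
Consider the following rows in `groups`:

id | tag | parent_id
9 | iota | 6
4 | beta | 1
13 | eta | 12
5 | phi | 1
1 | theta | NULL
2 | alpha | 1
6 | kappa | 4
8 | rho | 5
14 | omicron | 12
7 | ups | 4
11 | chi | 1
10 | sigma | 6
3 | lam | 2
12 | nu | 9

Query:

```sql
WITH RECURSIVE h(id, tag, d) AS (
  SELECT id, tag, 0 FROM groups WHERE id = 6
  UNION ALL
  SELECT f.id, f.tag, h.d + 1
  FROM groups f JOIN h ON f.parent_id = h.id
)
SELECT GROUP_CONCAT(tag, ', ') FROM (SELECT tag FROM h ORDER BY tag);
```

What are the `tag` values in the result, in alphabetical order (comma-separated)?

Base: id=6 (kappa) at d 0.
Iteration 1: rows with parent_id in {6} -> iota (id 9, d 1), sigma (id 10, d 1).
Iteration 2: rows with parent_id in {9,10} -> nu (id 12, d 2).
Iteration 3: rows with parent_id in {12} -> eta (id 13, d 3), omicron (id 14, d 3).
Iteration 4: no rows with parent_id in {13,14}; recursion stops.

eta, iota, kappa, nu, omicron, sigma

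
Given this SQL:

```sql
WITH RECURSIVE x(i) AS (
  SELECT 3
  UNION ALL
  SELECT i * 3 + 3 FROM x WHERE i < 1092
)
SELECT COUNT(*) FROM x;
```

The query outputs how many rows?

Base: i=3.
Iteration 1: 3 < 1092 holds -> i = 3 * 3 + 3 = 12.
Iteration 2: 12 < 1092 holds -> i = 12 * 3 + 3 = 39.
Iteration 3: 39 < 1092 holds -> i = 39 * 3 + 3 = 120.
Iteration 4: 120 < 1092 holds -> i = 120 * 3 + 3 = 363.
Iteration 5: 363 < 1092 holds -> i = 363 * 3 + 3 = 1092.
Iteration 6: 1092 < 1092 fails; recursion stops.
Total rows emitted: 6.

6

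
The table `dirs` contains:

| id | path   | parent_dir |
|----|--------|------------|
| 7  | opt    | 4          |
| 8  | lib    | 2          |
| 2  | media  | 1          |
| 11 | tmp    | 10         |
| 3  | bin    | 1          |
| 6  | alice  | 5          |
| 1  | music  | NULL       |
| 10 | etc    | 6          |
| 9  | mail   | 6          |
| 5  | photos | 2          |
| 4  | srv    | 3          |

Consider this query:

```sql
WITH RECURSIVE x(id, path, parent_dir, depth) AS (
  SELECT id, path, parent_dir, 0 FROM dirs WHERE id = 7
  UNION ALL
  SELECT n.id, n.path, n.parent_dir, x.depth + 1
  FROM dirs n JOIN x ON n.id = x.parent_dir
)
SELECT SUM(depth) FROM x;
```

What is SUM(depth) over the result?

Base: id=7 (opt), parent_dir=4, depth 0.
Iteration 1: join on id=4 -> srv (id 4, parent_dir=3, depth 1).
Iteration 2: join on id=3 -> bin (id 3, parent_dir=1, depth 2).
Iteration 3: join on id=1 -> music (id 1, parent_dir=NULL, depth 3).
Iteration 4: parent_dir is NULL; no match; recursion stops.
SUM(depth) = 0 + 1 + 2 + 3 = 6.

6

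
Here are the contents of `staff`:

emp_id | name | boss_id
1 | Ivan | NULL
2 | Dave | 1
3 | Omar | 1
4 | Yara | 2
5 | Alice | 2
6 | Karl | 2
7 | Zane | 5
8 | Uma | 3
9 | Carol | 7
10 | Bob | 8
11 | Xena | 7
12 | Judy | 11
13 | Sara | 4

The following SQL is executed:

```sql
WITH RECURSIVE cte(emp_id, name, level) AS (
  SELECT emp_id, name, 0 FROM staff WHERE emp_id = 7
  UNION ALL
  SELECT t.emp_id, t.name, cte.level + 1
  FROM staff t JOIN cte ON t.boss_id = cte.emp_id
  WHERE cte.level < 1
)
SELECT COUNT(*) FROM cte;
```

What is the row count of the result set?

Base: emp_id=7 (Zane) at level 0.
Iteration 1: rows with boss_id in {7} -> Carol (id 9, level 1), Xena (id 11, level 1).
Iteration 2: level < 1 fails for all current rows; recursion stops.
Total rows emitted: 3.

3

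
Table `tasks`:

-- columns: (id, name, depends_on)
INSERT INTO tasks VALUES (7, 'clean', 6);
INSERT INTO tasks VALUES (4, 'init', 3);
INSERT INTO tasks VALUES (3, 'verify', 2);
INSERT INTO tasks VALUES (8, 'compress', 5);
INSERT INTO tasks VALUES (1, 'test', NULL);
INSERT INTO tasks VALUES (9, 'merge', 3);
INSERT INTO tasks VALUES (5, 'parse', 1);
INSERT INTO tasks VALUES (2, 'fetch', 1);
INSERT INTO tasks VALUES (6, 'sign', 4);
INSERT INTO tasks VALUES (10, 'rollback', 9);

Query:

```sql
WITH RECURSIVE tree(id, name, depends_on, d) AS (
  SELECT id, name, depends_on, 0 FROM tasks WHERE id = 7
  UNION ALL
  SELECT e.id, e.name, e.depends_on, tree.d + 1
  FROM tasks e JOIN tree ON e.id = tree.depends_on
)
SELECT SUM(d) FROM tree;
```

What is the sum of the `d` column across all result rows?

15

Base: id=7 (clean), depends_on=6, d 0.
Iteration 1: join on id=6 -> sign (id 6, depends_on=4, d 1).
Iteration 2: join on id=4 -> init (id 4, depends_on=3, d 2).
Iteration 3: join on id=3 -> verify (id 3, depends_on=2, d 3).
Iteration 4: join on id=2 -> fetch (id 2, depends_on=1, d 4).
Iteration 5: join on id=1 -> test (id 1, depends_on=NULL, d 5).
Iteration 6: depends_on is NULL; no match; recursion stops.
SUM(d) = 0 + 1 + 2 + 3 + 4 + 5 = 15.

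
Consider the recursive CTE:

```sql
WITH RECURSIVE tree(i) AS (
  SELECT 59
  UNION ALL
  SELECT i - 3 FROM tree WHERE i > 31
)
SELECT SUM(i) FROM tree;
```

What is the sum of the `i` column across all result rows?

484

Base: i=59.
Iteration 1: 59 > 31 holds -> i = 59 - 3 = 56.
Iteration 2: 56 > 31 holds -> i = 56 - 3 = 53.
Iteration 3: 53 > 31 holds -> i = 53 - 3 = 50.
Iteration 4: 50 > 31 holds -> i = 50 - 3 = 47.
Iteration 5: 47 > 31 holds -> i = 47 - 3 = 44.
Iteration 6: 44 > 31 holds -> i = 44 - 3 = 41.
Iteration 7: 41 > 31 holds -> i = 41 - 3 = 38.
Iteration 8: 38 > 31 holds -> i = 38 - 3 = 35.
Iteration 9: 35 > 31 holds -> i = 35 - 3 = 32.
Iteration 10: 32 > 31 holds -> i = 32 - 3 = 29.
Iteration 11: 29 > 31 fails; recursion stops.
SUM(i) = 59 + 56 + 53 + 50 + 47 + 44 + 41 + 38 + 35 + 32 + 29 = 484.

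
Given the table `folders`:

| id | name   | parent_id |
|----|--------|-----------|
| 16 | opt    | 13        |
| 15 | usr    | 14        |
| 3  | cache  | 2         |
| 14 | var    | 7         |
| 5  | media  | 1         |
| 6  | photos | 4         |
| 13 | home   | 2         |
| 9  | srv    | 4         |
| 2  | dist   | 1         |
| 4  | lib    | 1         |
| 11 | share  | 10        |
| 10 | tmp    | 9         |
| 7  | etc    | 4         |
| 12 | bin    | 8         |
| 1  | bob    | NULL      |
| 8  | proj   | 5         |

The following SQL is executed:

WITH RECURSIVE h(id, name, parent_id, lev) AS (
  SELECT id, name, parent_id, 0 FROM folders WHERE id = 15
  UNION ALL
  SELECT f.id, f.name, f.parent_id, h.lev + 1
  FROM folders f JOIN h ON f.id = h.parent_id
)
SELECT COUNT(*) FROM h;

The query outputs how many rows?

Base: id=15 (usr), parent_id=14, lev 0.
Iteration 1: join on id=14 -> var (id 14, parent_id=7, lev 1).
Iteration 2: join on id=7 -> etc (id 7, parent_id=4, lev 2).
Iteration 3: join on id=4 -> lib (id 4, parent_id=1, lev 3).
Iteration 4: join on id=1 -> bob (id 1, parent_id=NULL, lev 4).
Iteration 5: parent_id is NULL; no match; recursion stops.
Total rows emitted: 5.

5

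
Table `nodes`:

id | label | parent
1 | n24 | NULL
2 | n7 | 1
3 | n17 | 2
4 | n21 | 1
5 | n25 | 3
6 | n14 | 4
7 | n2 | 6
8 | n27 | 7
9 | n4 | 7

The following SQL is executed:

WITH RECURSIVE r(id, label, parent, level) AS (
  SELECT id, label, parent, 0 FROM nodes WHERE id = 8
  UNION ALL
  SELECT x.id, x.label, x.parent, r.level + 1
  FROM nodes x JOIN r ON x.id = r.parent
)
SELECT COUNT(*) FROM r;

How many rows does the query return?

5

Base: id=8 (n27), parent=7, level 0.
Iteration 1: join on id=7 -> n2 (id 7, parent=6, level 1).
Iteration 2: join on id=6 -> n14 (id 6, parent=4, level 2).
Iteration 3: join on id=4 -> n21 (id 4, parent=1, level 3).
Iteration 4: join on id=1 -> n24 (id 1, parent=NULL, level 4).
Iteration 5: parent is NULL; no match; recursion stops.
Total rows emitted: 5.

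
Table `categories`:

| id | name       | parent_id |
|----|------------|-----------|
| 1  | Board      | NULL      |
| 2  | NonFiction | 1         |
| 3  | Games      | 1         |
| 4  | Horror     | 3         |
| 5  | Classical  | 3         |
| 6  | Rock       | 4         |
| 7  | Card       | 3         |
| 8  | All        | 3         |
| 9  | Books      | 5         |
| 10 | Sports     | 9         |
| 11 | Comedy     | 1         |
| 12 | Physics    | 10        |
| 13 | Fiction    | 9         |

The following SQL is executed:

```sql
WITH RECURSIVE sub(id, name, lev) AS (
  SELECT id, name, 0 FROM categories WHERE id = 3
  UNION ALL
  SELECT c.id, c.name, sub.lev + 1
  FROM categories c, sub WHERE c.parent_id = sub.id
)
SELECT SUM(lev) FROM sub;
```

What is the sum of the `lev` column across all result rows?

18

Base: id=3 (Games) at lev 0.
Iteration 1: rows with parent_id in {3} -> Horror (id 4, lev 1), Classical (id 5, lev 1), Card (id 7, lev 1), All (id 8, lev 1).
Iteration 2: rows with parent_id in {4,5,7,8} -> Rock (id 6, lev 2), Books (id 9, lev 2).
Iteration 3: rows with parent_id in {6,9} -> Sports (id 10, lev 3), Fiction (id 13, lev 3).
Iteration 4: rows with parent_id in {10,13} -> Physics (id 12, lev 4).
Iteration 5: no rows with parent_id in {12}; recursion stops.
SUM(lev) = 0 + 1 + 1 + 1 + 1 + 2 + 2 + 3 + 3 + 4 = 18.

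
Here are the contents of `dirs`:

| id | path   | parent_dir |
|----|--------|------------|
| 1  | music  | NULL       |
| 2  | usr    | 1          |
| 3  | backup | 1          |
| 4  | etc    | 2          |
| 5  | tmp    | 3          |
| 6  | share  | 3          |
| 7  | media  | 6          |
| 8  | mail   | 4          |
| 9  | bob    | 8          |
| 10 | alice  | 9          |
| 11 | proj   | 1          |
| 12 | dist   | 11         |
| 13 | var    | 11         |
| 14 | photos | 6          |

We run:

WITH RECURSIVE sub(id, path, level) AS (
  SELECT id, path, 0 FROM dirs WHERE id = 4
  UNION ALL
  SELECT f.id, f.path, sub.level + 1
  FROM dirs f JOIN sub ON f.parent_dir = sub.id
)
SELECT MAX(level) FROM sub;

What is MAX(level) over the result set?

3

Base: id=4 (etc) at level 0.
Iteration 1: rows with parent_dir in {4} -> mail (id 8, level 1).
Iteration 2: rows with parent_dir in {8} -> bob (id 9, level 2).
Iteration 3: rows with parent_dir in {9} -> alice (id 10, level 3).
Iteration 4: no rows with parent_dir in {10}; recursion stops.
level values: 0, 1, 2, 3; the maximum is 3.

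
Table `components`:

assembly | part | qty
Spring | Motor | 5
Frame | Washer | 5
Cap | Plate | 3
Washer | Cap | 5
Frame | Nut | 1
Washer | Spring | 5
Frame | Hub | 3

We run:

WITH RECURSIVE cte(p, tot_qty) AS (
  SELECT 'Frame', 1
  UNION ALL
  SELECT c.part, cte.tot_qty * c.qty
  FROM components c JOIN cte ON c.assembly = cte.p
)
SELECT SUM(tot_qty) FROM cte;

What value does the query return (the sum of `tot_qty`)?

Base: (Frame, tot_qty=1).
Iteration 1: components of {Frame} -> Hub = 1*3 = 3, Nut = 1*1 = 1, Washer = 1*5 = 5.
Iteration 2: components of {Hub,Nut,Washer} -> Cap = 5*5 = 25, Spring = 5*5 = 25.
Iteration 3: components of {Cap,Spring} -> Motor = 25*5 = 125, Plate = 25*3 = 75.
Iteration 4: no further components; recursion stops.
SUM(tot_qty) = 1 + 3 + 5 + 1 + 25 + 25 + 125 + 75 = 260.

260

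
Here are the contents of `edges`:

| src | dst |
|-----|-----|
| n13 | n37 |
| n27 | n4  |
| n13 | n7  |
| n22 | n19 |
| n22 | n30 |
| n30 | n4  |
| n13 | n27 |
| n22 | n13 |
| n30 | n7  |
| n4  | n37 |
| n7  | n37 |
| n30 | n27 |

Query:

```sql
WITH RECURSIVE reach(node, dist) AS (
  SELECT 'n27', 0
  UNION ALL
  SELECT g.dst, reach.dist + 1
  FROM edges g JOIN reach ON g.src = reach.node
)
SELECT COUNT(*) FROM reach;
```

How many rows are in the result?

Base: (n27, dist=0).
Iteration 1: edges from {n27} -> (n4, dist=1).
Iteration 2: edges from {n4} -> (n37, dist=2).
Iteration 3: no outgoing edges from {n37}; recursion stops.
Total rows emitted: 3.

3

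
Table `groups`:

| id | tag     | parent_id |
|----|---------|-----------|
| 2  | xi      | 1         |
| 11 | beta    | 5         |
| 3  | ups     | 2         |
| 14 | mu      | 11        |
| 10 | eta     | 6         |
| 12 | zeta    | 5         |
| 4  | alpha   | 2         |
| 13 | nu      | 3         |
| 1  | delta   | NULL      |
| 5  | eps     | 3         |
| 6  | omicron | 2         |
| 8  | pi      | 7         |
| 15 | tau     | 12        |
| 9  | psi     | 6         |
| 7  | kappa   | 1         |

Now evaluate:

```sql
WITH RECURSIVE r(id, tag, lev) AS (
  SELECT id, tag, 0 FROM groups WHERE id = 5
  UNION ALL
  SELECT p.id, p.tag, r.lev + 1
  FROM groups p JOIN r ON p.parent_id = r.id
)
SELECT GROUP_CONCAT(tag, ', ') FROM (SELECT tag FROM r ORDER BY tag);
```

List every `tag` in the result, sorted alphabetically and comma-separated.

Base: id=5 (eps) at lev 0.
Iteration 1: rows with parent_id in {5} -> beta (id 11, lev 1), zeta (id 12, lev 1).
Iteration 2: rows with parent_id in {11,12} -> mu (id 14, lev 2), tau (id 15, lev 2).
Iteration 3: no rows with parent_id in {14,15}; recursion stops.

beta, eps, mu, tau, zeta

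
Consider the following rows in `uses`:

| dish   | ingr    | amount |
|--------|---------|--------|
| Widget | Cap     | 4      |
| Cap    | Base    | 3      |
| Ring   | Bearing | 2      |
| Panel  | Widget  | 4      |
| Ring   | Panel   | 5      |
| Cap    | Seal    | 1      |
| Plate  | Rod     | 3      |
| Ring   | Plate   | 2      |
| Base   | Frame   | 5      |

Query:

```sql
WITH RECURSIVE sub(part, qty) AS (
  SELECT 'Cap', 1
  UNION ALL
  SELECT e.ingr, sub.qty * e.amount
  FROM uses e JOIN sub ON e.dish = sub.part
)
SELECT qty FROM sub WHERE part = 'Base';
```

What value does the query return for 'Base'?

3

Base: (Cap, qty=1).
Iteration 1: components of {Cap} -> Base = 1*3 = 3, Seal = 1*1 = 1.
Iteration 2: components of {Base,Seal} -> Frame = 3*5 = 15.
Iteration 3: no further components; recursion stops.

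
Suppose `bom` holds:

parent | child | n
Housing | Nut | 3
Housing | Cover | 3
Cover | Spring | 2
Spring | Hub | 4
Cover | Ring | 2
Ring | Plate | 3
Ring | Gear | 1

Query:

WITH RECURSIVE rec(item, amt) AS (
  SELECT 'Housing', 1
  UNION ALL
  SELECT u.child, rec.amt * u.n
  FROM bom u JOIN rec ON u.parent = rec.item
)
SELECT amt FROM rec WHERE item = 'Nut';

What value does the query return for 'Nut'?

Base: (Housing, amt=1).
Iteration 1: components of {Housing} -> Cover = 1*3 = 3, Nut = 1*3 = 3.
Iteration 2: components of {Cover,Nut} -> Ring = 3*2 = 6, Spring = 3*2 = 6.
Iteration 3: components of {Ring,Spring} -> Gear = 6*1 = 6, Hub = 6*4 = 24, Plate = 6*3 = 18.
Iteration 4: no further components; recursion stops.

3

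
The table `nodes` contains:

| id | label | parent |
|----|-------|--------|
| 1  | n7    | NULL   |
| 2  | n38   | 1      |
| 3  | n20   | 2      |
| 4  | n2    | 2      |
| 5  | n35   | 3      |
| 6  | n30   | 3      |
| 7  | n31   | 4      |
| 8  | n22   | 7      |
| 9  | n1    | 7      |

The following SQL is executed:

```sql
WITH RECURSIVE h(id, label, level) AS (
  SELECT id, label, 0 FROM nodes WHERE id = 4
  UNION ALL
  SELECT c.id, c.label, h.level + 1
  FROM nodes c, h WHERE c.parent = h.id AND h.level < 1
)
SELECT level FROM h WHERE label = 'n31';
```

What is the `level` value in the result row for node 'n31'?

Base: id=4 (n2) at level 0.
Iteration 1: rows with parent in {4} -> n31 (id 7, level 1).
Iteration 2: level < 1 fails for all current rows; recursion stops.

1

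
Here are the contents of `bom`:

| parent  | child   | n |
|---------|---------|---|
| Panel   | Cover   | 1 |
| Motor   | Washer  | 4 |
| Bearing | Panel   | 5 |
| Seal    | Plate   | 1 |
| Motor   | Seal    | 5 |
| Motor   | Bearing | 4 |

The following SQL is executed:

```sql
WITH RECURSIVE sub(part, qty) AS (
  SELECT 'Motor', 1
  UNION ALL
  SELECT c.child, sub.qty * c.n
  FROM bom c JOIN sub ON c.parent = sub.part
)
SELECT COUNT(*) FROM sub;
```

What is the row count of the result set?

7

Base: (Motor, qty=1).
Iteration 1: components of {Motor} -> Bearing = 1*4 = 4, Seal = 1*5 = 5, Washer = 1*4 = 4.
Iteration 2: components of {Bearing,Seal,Washer} -> Panel = 4*5 = 20, Plate = 5*1 = 5.
Iteration 3: components of {Panel,Plate} -> Cover = 20*1 = 20.
Iteration 4: no further components; recursion stops.
Total rows emitted: 7.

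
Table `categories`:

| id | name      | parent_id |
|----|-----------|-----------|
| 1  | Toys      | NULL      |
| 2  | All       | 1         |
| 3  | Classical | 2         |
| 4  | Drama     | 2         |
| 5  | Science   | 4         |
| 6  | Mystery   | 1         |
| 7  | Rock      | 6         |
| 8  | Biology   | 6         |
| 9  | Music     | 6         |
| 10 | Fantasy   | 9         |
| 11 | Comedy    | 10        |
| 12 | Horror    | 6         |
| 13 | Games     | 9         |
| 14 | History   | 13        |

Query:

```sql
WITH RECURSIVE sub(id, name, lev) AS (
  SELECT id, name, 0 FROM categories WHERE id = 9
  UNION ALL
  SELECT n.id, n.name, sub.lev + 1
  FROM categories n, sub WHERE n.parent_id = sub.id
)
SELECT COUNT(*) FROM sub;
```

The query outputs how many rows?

5

Base: id=9 (Music) at lev 0.
Iteration 1: rows with parent_id in {9} -> Fantasy (id 10, lev 1), Games (id 13, lev 1).
Iteration 2: rows with parent_id in {10,13} -> Comedy (id 11, lev 2), History (id 14, lev 2).
Iteration 3: no rows with parent_id in {11,14}; recursion stops.
Total rows emitted: 5.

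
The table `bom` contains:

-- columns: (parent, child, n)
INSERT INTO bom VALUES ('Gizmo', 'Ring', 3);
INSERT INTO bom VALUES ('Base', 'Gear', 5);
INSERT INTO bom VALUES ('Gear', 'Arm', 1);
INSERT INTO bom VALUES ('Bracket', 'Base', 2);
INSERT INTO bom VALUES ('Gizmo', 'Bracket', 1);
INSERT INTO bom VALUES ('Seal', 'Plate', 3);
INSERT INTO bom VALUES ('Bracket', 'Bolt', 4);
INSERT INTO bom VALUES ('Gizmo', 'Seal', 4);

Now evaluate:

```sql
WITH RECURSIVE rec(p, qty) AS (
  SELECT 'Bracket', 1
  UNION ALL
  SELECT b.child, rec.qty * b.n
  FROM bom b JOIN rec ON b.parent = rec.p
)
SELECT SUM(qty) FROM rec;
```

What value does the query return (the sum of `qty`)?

Base: (Bracket, qty=1).
Iteration 1: components of {Bracket} -> Base = 1*2 = 2, Bolt = 1*4 = 4.
Iteration 2: components of {Base,Bolt} -> Gear = 2*5 = 10.
Iteration 3: components of {Gear} -> Arm = 10*1 = 10.
Iteration 4: no further components; recursion stops.
SUM(qty) = 1 + 2 + 4 + 10 + 10 = 27.

27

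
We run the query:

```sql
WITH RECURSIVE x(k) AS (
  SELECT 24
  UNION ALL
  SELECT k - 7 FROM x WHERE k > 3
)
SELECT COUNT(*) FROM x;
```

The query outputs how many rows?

4

Base: k=24.
Iteration 1: 24 > 3 holds -> k = 24 - 7 = 17.
Iteration 2: 17 > 3 holds -> k = 17 - 7 = 10.
Iteration 3: 10 > 3 holds -> k = 10 - 7 = 3.
Iteration 4: 3 > 3 fails; recursion stops.
Total rows emitted: 4.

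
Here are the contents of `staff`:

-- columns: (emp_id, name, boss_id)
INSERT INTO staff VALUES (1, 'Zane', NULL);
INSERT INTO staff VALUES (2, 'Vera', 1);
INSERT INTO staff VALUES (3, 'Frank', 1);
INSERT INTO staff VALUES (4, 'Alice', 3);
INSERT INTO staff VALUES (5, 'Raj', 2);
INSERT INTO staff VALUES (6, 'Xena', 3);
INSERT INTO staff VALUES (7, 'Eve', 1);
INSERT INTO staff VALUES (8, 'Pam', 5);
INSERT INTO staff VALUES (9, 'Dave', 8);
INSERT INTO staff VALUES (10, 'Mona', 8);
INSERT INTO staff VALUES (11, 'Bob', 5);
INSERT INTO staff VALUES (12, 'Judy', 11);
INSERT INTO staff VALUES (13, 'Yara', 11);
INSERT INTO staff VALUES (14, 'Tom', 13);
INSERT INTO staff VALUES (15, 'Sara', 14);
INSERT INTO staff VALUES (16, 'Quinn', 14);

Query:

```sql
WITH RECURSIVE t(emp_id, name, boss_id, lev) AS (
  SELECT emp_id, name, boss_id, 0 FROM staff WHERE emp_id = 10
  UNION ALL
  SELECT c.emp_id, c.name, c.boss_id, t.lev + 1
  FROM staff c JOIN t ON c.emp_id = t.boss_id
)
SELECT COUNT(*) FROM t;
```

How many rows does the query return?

Base: emp_id=10 (Mona), boss_id=8, lev 0.
Iteration 1: join on emp_id=8 -> Pam (id 8, boss_id=5, lev 1).
Iteration 2: join on emp_id=5 -> Raj (id 5, boss_id=2, lev 2).
Iteration 3: join on emp_id=2 -> Vera (id 2, boss_id=1, lev 3).
Iteration 4: join on emp_id=1 -> Zane (id 1, boss_id=NULL, lev 4).
Iteration 5: boss_id is NULL; no match; recursion stops.
Total rows emitted: 5.

5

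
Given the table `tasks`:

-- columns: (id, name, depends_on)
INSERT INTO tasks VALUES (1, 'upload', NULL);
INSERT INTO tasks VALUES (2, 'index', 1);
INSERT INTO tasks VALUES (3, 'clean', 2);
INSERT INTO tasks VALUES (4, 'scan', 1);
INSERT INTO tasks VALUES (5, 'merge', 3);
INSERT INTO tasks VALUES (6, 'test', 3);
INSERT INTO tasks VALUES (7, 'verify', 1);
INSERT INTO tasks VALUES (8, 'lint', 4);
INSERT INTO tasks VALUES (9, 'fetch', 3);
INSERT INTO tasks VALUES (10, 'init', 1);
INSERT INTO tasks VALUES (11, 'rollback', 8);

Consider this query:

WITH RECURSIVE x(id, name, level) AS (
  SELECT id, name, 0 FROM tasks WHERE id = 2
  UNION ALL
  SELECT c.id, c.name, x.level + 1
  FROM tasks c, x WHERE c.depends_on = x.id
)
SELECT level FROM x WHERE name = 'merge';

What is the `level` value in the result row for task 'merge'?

2

Base: id=2 (index) at level 0.
Iteration 1: rows with depends_on in {2} -> clean (id 3, level 1).
Iteration 2: rows with depends_on in {3} -> merge (id 5, level 2), test (id 6, level 2), fetch (id 9, level 2).
Iteration 3: no rows with depends_on in {5,6,9}; recursion stops.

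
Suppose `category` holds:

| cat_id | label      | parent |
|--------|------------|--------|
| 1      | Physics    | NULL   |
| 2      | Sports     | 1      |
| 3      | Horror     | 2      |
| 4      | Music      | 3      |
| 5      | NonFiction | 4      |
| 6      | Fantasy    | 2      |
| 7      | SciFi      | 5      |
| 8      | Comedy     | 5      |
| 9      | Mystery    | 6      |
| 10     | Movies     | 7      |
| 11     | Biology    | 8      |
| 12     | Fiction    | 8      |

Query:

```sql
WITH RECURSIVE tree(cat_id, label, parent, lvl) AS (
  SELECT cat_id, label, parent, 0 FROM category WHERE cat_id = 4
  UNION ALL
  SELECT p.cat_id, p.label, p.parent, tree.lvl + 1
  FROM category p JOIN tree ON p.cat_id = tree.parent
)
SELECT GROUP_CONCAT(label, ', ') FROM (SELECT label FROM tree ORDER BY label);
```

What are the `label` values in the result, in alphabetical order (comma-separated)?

Base: cat_id=4 (Music), parent=3, lvl 0.
Iteration 1: join on cat_id=3 -> Horror (id 3, parent=2, lvl 1).
Iteration 2: join on cat_id=2 -> Sports (id 2, parent=1, lvl 2).
Iteration 3: join on cat_id=1 -> Physics (id 1, parent=NULL, lvl 3).
Iteration 4: parent is NULL; no match; recursion stops.

Horror, Music, Physics, Sports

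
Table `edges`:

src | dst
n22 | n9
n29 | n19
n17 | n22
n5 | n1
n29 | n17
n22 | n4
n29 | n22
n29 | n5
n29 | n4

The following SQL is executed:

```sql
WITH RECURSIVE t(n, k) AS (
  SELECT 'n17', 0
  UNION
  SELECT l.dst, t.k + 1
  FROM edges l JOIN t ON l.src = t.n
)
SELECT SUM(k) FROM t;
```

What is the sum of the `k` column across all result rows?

Base: (n17, k=0).
Iteration 1: edges from {n17} -> (n22, k=1).
Iteration 2: edges from {n22} -> (n4, k=2), (n9, k=2).
Iteration 3: no outgoing edges from {n4,n9}; recursion stops.
SUM(k) = 0 + 1 + 2 + 2 = 5.

5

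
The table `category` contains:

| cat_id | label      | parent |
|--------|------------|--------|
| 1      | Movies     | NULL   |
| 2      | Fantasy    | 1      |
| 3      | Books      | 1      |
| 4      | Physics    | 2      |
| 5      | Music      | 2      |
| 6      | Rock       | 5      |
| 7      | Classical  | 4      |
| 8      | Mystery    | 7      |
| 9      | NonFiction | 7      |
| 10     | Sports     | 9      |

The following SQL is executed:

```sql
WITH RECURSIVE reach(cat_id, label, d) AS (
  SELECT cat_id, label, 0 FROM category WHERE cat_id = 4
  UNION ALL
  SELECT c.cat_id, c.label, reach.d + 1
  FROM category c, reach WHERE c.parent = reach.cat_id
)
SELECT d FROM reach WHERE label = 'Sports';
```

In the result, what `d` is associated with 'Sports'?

Base: cat_id=4 (Physics) at d 0.
Iteration 1: rows with parent in {4} -> Classical (id 7, d 1).
Iteration 2: rows with parent in {7} -> Mystery (id 8, d 2), NonFiction (id 9, d 2).
Iteration 3: rows with parent in {8,9} -> Sports (id 10, d 3).
Iteration 4: no rows with parent in {10}; recursion stops.

3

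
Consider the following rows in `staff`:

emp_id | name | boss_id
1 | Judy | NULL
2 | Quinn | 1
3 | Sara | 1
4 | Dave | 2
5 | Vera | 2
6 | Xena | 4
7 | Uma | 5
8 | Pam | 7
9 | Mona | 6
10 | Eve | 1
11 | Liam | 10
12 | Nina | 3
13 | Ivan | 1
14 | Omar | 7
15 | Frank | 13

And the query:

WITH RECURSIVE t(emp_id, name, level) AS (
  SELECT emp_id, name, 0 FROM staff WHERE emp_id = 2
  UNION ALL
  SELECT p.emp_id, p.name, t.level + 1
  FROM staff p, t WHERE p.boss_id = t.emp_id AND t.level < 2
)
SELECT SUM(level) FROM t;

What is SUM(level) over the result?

Base: emp_id=2 (Quinn) at level 0.
Iteration 1: rows with boss_id in {2} -> Dave (id 4, level 1), Vera (id 5, level 1).
Iteration 2: rows with boss_id in {4,5} -> Xena (id 6, level 2), Uma (id 7, level 2).
Iteration 3: level < 2 fails for all current rows; recursion stops.
SUM(level) = 0 + 1 + 1 + 2 + 2 = 6.

6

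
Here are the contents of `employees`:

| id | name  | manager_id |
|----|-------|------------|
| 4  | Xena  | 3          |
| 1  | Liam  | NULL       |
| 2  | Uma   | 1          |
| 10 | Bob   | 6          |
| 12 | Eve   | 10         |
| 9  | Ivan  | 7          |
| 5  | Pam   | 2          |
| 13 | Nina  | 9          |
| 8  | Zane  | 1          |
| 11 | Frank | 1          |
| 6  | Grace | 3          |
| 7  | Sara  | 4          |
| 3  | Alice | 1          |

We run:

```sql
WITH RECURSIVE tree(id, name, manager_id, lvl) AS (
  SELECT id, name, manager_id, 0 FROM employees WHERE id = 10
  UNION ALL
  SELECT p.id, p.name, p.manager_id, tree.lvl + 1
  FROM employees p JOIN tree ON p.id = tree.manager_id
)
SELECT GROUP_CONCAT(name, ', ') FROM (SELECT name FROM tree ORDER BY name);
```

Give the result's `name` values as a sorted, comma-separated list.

Alice, Bob, Grace, Liam

Base: id=10 (Bob), manager_id=6, lvl 0.
Iteration 1: join on id=6 -> Grace (id 6, manager_id=3, lvl 1).
Iteration 2: join on id=3 -> Alice (id 3, manager_id=1, lvl 2).
Iteration 3: join on id=1 -> Liam (id 1, manager_id=NULL, lvl 3).
Iteration 4: manager_id is NULL; no match; recursion stops.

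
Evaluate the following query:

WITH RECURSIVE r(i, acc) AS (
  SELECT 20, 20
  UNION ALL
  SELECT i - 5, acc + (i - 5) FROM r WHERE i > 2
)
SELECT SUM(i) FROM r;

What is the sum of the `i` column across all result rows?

Base: i=20, acc=20.
Iteration 1: 20 > 2 holds -> i = 20 - 5 = 15, acc = 20 + 15 = 35.
Iteration 2: 15 > 2 holds -> i = 15 - 5 = 10, acc = 35 + 10 = 45.
Iteration 3: 10 > 2 holds -> i = 10 - 5 = 5, acc = 45 + 5 = 50.
Iteration 4: 5 > 2 holds -> i = 5 - 5 = 0, acc = 50 + 0 = 50.
Iteration 5: 0 > 2 fails; recursion stops.
SUM(i) = 20 + 15 + 10 + 5 + 0 = 50.

50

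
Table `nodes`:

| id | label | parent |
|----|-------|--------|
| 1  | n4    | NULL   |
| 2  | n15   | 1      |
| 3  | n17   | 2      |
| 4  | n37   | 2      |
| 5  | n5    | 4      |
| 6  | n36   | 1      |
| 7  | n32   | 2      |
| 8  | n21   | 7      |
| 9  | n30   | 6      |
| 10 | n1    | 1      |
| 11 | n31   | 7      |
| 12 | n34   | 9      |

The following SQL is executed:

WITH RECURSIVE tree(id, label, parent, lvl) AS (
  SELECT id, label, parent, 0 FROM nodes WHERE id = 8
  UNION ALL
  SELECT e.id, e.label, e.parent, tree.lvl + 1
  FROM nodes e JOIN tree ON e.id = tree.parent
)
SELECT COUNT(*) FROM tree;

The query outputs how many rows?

4

Base: id=8 (n21), parent=7, lvl 0.
Iteration 1: join on id=7 -> n32 (id 7, parent=2, lvl 1).
Iteration 2: join on id=2 -> n15 (id 2, parent=1, lvl 2).
Iteration 3: join on id=1 -> n4 (id 1, parent=NULL, lvl 3).
Iteration 4: parent is NULL; no match; recursion stops.
Total rows emitted: 4.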